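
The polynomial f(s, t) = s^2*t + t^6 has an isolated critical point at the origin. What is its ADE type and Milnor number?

Type D7, Milnor number mu = 7.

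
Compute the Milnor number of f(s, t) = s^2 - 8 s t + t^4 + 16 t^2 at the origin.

3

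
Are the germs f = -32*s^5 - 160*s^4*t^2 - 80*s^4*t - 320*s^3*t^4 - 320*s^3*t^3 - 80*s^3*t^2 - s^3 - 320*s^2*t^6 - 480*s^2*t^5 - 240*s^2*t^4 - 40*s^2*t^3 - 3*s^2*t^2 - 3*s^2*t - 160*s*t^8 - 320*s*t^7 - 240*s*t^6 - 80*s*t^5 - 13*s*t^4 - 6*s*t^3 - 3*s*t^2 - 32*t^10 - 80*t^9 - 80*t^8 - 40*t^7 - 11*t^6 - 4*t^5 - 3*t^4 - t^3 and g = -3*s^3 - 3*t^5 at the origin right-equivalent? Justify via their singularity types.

Yes.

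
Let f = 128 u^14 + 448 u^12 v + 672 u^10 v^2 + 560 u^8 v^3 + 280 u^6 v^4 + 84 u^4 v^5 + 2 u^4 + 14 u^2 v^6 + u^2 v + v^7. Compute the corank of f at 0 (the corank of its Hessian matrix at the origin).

2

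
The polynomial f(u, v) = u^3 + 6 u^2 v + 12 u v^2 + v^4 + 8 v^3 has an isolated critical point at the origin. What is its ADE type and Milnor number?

Type E6, Milnor number mu = 6.

The Hessian of f at 0 is [[0, 0], [0, 0]] with rank 0, so corank 2. A Groebner basis of the Jacobian ideal J(f) in C{u,v} is {v^3, u^2 + 4*u*v + 4*v^2}; counting standard monomials gives mu = 6. Corank 2; j^3 = (u + 2*v)^3 is a perfect cube, so E-series; the 4-jet and mu = 6 give E_6.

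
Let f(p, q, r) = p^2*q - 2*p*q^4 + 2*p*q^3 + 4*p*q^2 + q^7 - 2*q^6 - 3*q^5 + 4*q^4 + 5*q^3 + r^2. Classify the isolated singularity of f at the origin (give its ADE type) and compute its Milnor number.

The Hessian of f at 0 has rank 1. Corank 2; j^3 = q*(p^2 + 4*p*q + 5*q^2) splits into three distinct lines over C (the quadratic factor has nonzero discriminant), so D_4.

Type D_4, Milnor number mu = 4.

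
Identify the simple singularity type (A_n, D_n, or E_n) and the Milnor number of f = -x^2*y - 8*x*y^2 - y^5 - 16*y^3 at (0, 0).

The Hessian of f at 0 is [[0, 0], [0, 0]] with rank 0, so corank 2. A Groebner basis of the Jacobian ideal J(f) in C{x,y} is {x^2/5 + y^4 - 16*y^2/5, x^3 + 64*y^3, x*y + 4*y^2}; counting standard monomials gives mu = 6. Corank 2; j^3 = -y*(x + 4*y)^2 has shape L^2 M (L != M), so D-series; mu = 6 gives D_6.

Type D6, Milnor number mu = 6.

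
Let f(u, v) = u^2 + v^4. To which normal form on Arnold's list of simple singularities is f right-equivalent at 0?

A_3

The Hessian of f at 0 is [[2, 0], [0, 0]] with rank 1, so corank 1. A Groebner basis of the Jacobian ideal J(f) in C{u,v} is {v^3, u}; counting standard monomials gives mu = 3. Corank 1: A-series; mu = 3 gives A_3.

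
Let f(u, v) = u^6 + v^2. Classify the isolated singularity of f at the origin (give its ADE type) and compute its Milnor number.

Type A5, Milnor number mu = 5.

The Hessian of f at 0 is [[0, 0], [0, 2]] with rank 1, so corank 1. A Groebner basis of the Jacobian ideal J(f) in C{u,v} is {u^5, v}; counting standard monomials gives mu = 5. Corank 1: A-series; mu = 5 gives A_5.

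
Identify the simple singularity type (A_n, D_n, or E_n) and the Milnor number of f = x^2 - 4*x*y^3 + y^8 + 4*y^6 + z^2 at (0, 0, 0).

Type A_{7}, Milnor number mu = 7.

The Hessian of f at 0 is [[2, 0, 0], [0, 0, 0], [0, 0, 2]] with rank 2, so corank 1. A Groebner basis of the Jacobian ideal J(f) in C{x,y,z} is {x^3, x^2*y, -x/2 + y^3, z}; counting standard monomials gives mu = 7. Corank 1: A-series; mu = 7 gives A_7.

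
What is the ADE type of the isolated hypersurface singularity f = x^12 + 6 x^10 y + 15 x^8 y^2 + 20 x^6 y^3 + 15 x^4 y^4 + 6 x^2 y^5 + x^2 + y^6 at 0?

The Hessian of f at 0 has rank 1. Corank 1: A-series; mu = 5 gives A_5.

A5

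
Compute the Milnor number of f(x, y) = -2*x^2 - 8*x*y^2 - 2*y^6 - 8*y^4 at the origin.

The Hessian of f at 0 is [[-4, 0], [0, 0]] with rank 1, so corank 1. A Groebner basis of the Jacobian ideal J(f) in C{x,y} is {x^3, x^2*y, x/2 + y^2}; counting standard monomials gives mu = 5. Corank 1: A-series; mu = 5 gives A_5.

5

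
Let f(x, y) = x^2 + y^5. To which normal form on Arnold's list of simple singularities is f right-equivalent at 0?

The Hessian of f at 0 has rank 1. Corank 1: A-series; mu = 4 gives A_4.

A_{4}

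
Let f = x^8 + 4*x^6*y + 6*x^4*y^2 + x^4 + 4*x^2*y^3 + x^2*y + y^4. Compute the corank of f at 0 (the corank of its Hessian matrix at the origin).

2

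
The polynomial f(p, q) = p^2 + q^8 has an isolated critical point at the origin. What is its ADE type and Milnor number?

Type A7, Milnor number mu = 7.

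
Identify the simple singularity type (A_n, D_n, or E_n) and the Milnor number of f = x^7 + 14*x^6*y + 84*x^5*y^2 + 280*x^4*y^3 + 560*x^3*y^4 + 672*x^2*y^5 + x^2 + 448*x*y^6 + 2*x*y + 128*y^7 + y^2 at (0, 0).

The Hessian of f at 0 has rank 1. Corank 1: A-series; mu = 6 gives A_6.

Type A_6, Milnor number mu = 6.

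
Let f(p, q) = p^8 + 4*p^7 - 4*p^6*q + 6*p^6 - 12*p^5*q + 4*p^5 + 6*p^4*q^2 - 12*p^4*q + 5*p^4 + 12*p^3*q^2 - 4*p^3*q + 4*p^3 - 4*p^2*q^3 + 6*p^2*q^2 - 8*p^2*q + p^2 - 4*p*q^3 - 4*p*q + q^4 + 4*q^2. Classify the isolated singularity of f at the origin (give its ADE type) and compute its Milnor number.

Type A_{3}, Milnor number mu = 3.

The Hessian of f at 0 has rank 1. Corank 1: A-series; mu = 3 gives A_3.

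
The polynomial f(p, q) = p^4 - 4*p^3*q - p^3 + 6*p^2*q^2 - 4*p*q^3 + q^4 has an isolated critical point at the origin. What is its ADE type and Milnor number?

Type E_6, Milnor number mu = 6.

The Hessian of f at 0 is [[0, 0], [0, 0]] with rank 0, so corank 2. A Groebner basis of the Jacobian ideal J(f) in C{p,q} is {q^4, p*q^2 - q^3/3, p^2}; counting standard monomials gives mu = 6. Corank 2; j^3 = -p^3 is a perfect cube, so E-series; the 4-jet and mu = 6 give E_6.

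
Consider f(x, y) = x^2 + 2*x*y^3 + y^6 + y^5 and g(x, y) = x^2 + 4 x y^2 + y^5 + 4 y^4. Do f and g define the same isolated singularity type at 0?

Yes.

The Hessian of f at 0 has rank 1. Corank 1: A-series; mu = 4 gives A_4. The Hessian of g at 0 has rank 1. Corank 1: A-series; mu = 4 gives A_4. Both have type A_4, hence right-equivalent.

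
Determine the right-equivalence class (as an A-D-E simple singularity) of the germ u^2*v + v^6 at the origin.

D_{7}

The Hessian of f at 0 has rank 0. Corank 2; j^3 = u^2*v has shape L^2 M (L != M), so D-series; mu = 7 gives D_7.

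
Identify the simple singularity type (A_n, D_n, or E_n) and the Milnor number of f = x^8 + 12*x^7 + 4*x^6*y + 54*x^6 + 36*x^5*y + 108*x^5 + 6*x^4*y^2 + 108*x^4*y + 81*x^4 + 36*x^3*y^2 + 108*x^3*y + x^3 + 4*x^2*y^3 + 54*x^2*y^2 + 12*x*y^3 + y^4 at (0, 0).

Type E6, Milnor number mu = 6.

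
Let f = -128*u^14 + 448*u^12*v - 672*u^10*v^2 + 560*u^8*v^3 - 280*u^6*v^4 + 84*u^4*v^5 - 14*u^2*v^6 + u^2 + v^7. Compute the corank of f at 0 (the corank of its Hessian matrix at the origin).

1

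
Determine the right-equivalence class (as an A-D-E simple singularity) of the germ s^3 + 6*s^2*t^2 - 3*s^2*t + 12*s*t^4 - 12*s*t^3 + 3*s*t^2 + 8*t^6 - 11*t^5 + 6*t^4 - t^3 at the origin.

The Hessian of f at 0 is [[0, 0], [0, 0]] with rank 0, so corank 2. A Groebner basis of the Jacobian ideal J(f) in C{s,t} is {t^4, s^3 - 3*s^2*t - 3*s^2/4 + 3*s*t/2 + 2*t^3 - 3*t^2/4, s^2/4 + s*t^2 - s*t/2 - t^3 + t^2/4}; counting standard monomials gives mu = 8. Corank 2; j^3 = (s - t)^3 is a perfect cube, so E-series; the 5-jet and mu = 8 give E_8.

E_{8}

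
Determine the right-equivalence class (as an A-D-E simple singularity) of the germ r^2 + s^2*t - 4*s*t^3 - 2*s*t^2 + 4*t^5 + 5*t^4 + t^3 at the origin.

The Hessian of f at 0 has rank 1. Corank 2; j^3 = t*(s - t)^2 has shape L^2 M (L != M), so D-series; mu = 5 gives D_5.

D_5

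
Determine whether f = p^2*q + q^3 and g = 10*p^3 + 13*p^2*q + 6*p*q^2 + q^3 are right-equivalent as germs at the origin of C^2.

The Hessian of f at 0 has rank 0. Corank 2; j^3 = q*(p^2 + q^2) splits into three distinct lines over C (the quadratic factor has nonzero discriminant), so D_4. The Hessian of g at 0 has rank 0. Corank 2; j^3 = (2*p + q)*(5*p^2 + 4*p*q + q^2) splits into three distinct lines over C (the quadratic factor has nonzero discriminant), so D_4. Both have type D_4, hence right-equivalent.

Yes.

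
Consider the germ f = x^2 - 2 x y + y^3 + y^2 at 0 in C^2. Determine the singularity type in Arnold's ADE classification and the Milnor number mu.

Type A_{2}, Milnor number mu = 2.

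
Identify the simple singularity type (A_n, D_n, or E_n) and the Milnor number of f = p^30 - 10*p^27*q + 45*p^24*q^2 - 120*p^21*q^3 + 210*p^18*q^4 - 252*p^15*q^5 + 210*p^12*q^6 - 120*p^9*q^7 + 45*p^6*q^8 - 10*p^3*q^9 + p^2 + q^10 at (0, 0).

The Hessian of f at 0 has rank 1. Corank 1: A-series; mu = 9 gives A_9.

Type A_9, Milnor number mu = 9.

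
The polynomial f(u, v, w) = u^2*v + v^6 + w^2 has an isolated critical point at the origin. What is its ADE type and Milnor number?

Type D7, Milnor number mu = 7.

The Hessian of f at 0 is [[0, 0, 0], [0, 0, 0], [0, 0, 2]] with rank 1, so corank 2. A Groebner basis of the Jacobian ideal J(f) in C{u,v,w} is {u^2/6 + v^5, u^3, u*v, w}; counting standard monomials gives mu = 7. Corank 2; j^3 = u^2*v has shape L^2 M (L != M), so D-series; mu = 7 gives D_7.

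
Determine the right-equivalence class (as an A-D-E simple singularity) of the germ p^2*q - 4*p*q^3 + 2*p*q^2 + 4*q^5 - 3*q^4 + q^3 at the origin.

D5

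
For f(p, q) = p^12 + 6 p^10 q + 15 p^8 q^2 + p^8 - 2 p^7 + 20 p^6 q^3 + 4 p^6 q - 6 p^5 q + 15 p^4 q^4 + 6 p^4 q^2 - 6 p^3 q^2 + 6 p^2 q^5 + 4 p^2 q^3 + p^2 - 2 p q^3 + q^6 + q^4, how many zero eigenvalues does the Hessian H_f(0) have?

1

Hessian at 0 has rank 1.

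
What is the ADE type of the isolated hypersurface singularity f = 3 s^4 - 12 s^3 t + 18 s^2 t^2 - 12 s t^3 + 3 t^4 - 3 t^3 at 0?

E_6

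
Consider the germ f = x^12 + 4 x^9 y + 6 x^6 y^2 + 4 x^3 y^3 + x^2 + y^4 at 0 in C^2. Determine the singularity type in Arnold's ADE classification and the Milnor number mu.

Type A_{3}, Milnor number mu = 3.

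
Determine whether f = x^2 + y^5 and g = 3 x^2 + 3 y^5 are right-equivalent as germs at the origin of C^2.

Yes.

The Hessian of f at 0 has rank 1. Corank 1: A-series; mu = 4 gives A_4. The Hessian of g at 0 has rank 1. Corank 1: A-series; mu = 4 gives A_4. Both have type A_4, hence right-equivalent.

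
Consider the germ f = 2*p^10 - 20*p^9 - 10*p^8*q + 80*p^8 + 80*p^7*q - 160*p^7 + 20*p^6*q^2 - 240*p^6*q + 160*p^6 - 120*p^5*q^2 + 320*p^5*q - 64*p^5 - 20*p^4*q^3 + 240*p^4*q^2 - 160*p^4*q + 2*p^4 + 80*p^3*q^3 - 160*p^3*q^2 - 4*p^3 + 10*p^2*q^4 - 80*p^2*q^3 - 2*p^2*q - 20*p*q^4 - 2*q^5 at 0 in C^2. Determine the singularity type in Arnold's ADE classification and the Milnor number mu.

Type D_{6}, Milnor number mu = 6.

The Hessian of f at 0 has rank 0. Corank 2; j^3 = -2*p^2*(2*p + q) has shape L^2 M (L != M), so D-series; mu = 6 gives D_6.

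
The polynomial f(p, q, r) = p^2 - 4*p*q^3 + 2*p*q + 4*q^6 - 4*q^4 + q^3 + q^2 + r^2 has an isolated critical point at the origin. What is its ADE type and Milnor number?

Type A2, Milnor number mu = 2.

The Hessian of f at 0 has rank 2. Corank 1: A-series; mu = 2 gives A_2.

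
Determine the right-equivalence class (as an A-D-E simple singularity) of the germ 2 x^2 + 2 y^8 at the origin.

A_7

The Hessian of f at 0 is [[4, 0], [0, 0]] with rank 1, so corank 1. A Groebner basis of the Jacobian ideal J(f) in C{x,y} is {y^7, x}; counting standard monomials gives mu = 7. Corank 1: A-series; mu = 7 gives A_7.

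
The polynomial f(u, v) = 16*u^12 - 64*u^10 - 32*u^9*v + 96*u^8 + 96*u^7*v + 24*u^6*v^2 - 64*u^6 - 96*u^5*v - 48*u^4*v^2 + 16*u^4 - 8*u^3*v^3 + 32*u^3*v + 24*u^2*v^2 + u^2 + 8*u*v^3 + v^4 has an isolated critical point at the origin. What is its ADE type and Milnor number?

The Hessian of f at 0 is [[2, 0], [0, 0]] with rank 1, so corank 1. A Groebner basis of the Jacobian ideal J(f) in C{u,v} is {v^3, u}; counting standard monomials gives mu = 3. Corank 1: A-series; mu = 3 gives A_3.

Type A3, Milnor number mu = 3.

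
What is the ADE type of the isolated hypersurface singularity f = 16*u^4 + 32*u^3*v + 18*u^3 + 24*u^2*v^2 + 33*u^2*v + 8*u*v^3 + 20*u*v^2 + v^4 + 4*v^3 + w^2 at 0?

The Hessian of f at 0 is [[0, 0, 0], [0, 0, 0], [0, 0, 2]] with rank 1, so corank 2. A Groebner basis of the Jacobian ideal J(f) in C{u,v,w} is {u*v^2 + 27*u*v/4 + 9*v^2/2, -81*u*v/8 + v^3 - 27*v^2/4, u^2 + 7*u*v/6 + v^2/3, w}; counting standard monomials gives mu = 5. Corank 2; j^3 = (2*u + v)*(3*u + 2*v)^2 has shape L^2 M (L != M), so D-series; mu = 5 gives D_5.

D_{5}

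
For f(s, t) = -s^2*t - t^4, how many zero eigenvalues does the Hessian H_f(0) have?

2

The Hessian at 0 is [[0, 0], [0, 0]] of rank 0; hence corank 2.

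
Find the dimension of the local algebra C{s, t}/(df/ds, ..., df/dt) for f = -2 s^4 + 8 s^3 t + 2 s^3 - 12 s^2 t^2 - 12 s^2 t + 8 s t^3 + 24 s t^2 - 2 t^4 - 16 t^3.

6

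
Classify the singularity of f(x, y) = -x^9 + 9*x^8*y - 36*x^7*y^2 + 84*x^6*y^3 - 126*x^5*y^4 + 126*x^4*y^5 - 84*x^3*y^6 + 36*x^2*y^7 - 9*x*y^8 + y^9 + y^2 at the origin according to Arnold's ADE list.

A8

The Hessian of f at 0 is [[0, 0], [0, 2]] with rank 1, so corank 1. A Groebner basis of the Jacobian ideal J(f) in C{x,y} is {x^8, y}; counting standard monomials gives mu = 8. Corank 1: A-series; mu = 8 gives A_8.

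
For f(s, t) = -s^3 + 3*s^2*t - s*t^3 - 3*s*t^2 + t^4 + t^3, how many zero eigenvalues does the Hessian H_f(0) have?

2

The Hessian at 0 is [[0, 0], [0, 0]] of rank 0; hence corank 2.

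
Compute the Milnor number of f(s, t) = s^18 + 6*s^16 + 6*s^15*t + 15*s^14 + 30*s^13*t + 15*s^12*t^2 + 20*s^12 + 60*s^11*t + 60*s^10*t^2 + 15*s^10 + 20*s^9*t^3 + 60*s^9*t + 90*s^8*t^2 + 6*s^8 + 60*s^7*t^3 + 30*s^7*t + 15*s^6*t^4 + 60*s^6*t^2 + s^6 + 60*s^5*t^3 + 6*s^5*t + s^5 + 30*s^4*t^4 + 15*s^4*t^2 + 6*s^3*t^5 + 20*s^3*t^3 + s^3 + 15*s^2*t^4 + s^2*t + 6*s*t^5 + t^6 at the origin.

The Hessian of f at 0 has rank 0. Corank 2; j^3 = s^2*(s + t) has shape L^2 M (L != M), so D-series; mu = 7 gives D_7.

7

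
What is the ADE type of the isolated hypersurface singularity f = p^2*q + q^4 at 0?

D_5

The Hessian of f at 0 is [[0, 0], [0, 0]] with rank 0, so corank 2. A Groebner basis of the Jacobian ideal J(f) in C{p,q} is {p^3, p^2/4 + q^3, p*q}; counting standard monomials gives mu = 5. Corank 2; j^3 = p^2*q has shape L^2 M (L != M), so D-series; mu = 5 gives D_5.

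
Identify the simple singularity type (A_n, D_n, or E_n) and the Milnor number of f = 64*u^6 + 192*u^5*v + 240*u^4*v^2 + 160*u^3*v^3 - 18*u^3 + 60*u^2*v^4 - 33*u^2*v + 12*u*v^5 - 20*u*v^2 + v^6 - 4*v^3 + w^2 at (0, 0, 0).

Type D7, Milnor number mu = 7.

The Hessian of f at 0 has rank 1. Corank 2; j^3 = -(2*u + v)*(3*u + 2*v)^2 has shape L^2 M (L != M), so D-series; mu = 7 gives D_7.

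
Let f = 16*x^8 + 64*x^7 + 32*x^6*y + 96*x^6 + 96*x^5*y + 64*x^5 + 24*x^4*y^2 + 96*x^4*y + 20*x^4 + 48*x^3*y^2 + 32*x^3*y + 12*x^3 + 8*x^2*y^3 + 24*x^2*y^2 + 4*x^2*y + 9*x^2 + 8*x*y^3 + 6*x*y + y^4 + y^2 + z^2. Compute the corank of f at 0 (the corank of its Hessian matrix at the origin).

1

The Hessian at 0 is [[18, 6, 0], [6, 2, 0], [0, 0, 2]] of rank 2; hence corank 1.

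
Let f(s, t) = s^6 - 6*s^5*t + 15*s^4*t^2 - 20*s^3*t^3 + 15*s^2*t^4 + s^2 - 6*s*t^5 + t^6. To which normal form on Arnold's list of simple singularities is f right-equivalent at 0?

The Hessian of f at 0 has rank 1. Corank 1: A-series; mu = 5 gives A_5.

A_5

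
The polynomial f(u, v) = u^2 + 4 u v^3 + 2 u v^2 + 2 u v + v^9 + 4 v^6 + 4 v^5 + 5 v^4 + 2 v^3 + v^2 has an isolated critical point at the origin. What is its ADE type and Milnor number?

Type A8, Milnor number mu = 8.

The Hessian of f at 0 has rank 1. Corank 1: A-series; mu = 8 gives A_8.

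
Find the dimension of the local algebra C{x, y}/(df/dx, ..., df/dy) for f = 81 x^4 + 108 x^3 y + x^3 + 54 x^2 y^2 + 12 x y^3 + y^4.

The Hessian of f at 0 has rank 0. Corank 2; j^3 = x^3 is a perfect cube, so E-series; the 4-jet and mu = 6 give E_6.

6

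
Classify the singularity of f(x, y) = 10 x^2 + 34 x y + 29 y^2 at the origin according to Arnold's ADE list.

A_{1}

The Hessian of f at 0 has rank 2. Corank 0: nondegenerate Morse point, so A_1.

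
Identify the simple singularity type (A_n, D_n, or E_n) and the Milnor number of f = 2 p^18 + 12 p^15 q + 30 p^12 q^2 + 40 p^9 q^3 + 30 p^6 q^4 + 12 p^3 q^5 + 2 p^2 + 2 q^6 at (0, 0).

Type A5, Milnor number mu = 5.

The Hessian of f at 0 is [[4, 0], [0, 0]] with rank 1, so corank 1. A Groebner basis of the Jacobian ideal J(f) in C{p,q} is {q^5, p}; counting standard monomials gives mu = 5. Corank 1: A-series; mu = 5 gives A_5.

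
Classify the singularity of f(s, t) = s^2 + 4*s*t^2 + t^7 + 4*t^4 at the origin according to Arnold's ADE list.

The Hessian of f at 0 has rank 1. Corank 1: A-series; mu = 6 gives A_6.

A6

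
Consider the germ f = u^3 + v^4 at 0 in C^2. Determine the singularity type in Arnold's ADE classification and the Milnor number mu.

Type E6, Milnor number mu = 6.

The Hessian of f at 0 has rank 0. Corank 2; j^3 = u^3 is a perfect cube, so E-series; the 4-jet and mu = 6 give E_6.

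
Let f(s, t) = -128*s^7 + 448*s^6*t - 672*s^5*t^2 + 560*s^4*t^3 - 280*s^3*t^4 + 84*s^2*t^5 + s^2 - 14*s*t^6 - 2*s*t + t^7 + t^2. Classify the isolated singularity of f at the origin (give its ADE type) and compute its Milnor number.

Type A6, Milnor number mu = 6.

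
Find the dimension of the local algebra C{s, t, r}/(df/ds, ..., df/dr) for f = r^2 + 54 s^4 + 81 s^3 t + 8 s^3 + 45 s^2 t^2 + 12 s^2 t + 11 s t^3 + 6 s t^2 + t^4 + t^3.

7

The Hessian of f at 0 is [[0, 0, 0], [0, 0, 0], [0, 0, 2]] with rank 1, so corank 2. A Groebner basis of the Jacobian ideal J(f) in C{s,t,r} is {256*s^2/3 + 256*s*t/3 + t^4 - 8*t^3/9 + 64*t^2/3, s^3 + 20*s^2/3 + 20*s*t/3 + t^3/18 + 5*t^2/3, s^2*t - 88*s^2/9 - 88*s*t/9 - 4*t^3/27 - 22*t^2/9, 32*s^2/3 + s*t^2 + 32*s*t/3 + 7*t^3/18 + 8*t^2/3, r}; counting standard monomials gives mu = 7. Corank 2; j^3 = (2*s + t)^3 is a perfect cube, so E-series; the 4-jet and mu = 7 give E_7.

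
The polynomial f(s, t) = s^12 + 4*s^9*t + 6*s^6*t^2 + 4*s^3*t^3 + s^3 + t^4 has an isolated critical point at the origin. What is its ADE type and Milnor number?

Type E_{6}, Milnor number mu = 6.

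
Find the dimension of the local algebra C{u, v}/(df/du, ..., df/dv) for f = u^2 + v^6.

The Hessian of f at 0 has rank 1. Corank 1: A-series; mu = 5 gives A_5.

5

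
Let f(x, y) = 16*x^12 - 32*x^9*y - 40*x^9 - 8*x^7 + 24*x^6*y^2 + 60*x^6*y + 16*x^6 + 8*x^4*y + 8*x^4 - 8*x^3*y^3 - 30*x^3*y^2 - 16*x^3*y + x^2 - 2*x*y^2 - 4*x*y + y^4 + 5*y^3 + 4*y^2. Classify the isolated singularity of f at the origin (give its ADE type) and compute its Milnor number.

The Hessian of f at 0 has rank 1. Corank 1: A-series; mu = 2 gives A_2.

Type A_{2}, Milnor number mu = 2.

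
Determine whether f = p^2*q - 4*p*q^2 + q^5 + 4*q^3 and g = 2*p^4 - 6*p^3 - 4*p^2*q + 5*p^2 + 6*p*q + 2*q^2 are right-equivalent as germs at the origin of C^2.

No.

The Hessian of f at 0 is [[0, 0], [0, 0]] with rank 0, so corank 2. A Groebner basis of the Jacobian ideal J(f) in C{p,q} is {p^2/5 + q^4 - 4*q^2/5, p^3 - 8*q^3, p*q - 2*q^2}; counting standard monomials gives mu = 6. Corank 2; j^3 = q*(p - 2*q)^2 has shape L^2 M (L != M), so D-series; mu = 6 gives D_6. The Hessian of g at 0 is [[10, 6], [6, 4]] with rank 2, so corank 0. A Groebner basis of the Jacobian ideal J(g) in C{p,q} is {p, q}; counting standard monomials gives mu = 1. Corank 0: nondegenerate Morse point, so A_1. f is D_6 but g is A_1, hence not right-equivalent.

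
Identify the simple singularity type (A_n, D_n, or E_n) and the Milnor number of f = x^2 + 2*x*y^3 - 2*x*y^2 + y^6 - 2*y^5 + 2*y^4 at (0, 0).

Type A_{3}, Milnor number mu = 3.

The Hessian of f at 0 is [[2, 0], [0, 0]] with rank 1, so corank 1. A Groebner basis of the Jacobian ideal J(f) in C{x,y} is {x^2, x*y, -x + y^2}; counting standard monomials gives mu = 3. Corank 1: A-series; mu = 3 gives A_3.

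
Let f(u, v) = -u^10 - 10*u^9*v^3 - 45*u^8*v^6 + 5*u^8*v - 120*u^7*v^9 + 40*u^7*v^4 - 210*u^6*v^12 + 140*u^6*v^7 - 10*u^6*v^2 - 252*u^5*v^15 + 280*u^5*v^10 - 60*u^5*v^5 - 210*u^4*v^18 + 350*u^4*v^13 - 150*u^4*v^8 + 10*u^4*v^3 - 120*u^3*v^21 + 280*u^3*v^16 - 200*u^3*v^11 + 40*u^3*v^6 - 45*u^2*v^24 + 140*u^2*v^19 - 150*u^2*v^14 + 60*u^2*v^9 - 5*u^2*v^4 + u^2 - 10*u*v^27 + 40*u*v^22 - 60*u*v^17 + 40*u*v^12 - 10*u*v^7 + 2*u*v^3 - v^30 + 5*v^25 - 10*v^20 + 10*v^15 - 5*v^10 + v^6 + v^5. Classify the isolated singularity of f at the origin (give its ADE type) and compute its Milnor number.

The Hessian of f at 0 has rank 1. Corank 1: A-series; mu = 4 gives A_4.

Type A_4, Milnor number mu = 4.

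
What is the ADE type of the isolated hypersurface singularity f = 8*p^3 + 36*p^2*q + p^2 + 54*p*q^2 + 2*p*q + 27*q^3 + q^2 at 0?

A_{2}

The Hessian of f at 0 is [[2, 2], [2, 2]] with rank 1, so corank 1. A Groebner basis of the Jacobian ideal J(f) in C{p,q} is {q^2, p + q}; counting standard monomials gives mu = 2. Corank 1: A-series; mu = 2 gives A_2.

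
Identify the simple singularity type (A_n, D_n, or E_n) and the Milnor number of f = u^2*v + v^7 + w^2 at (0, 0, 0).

The Hessian of f at 0 is [[0, 0, 0], [0, 0, 0], [0, 0, 2]] with rank 1, so corank 2. A Groebner basis of the Jacobian ideal J(f) in C{u,v,w} is {u^2/7 + v^6, u^3, u*v, w}; counting standard monomials gives mu = 8. Corank 2; j^3 = u^2*v has shape L^2 M (L != M), so D-series; mu = 8 gives D_8.

Type D_8, Milnor number mu = 8.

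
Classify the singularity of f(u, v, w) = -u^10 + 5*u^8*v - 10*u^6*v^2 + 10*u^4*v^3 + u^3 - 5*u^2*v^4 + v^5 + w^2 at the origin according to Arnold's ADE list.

The Hessian of f at 0 has rank 1. Corank 2; j^3 = u^3 is a perfect cube, so E-series; the 5-jet and mu = 8 give E_8.

E_8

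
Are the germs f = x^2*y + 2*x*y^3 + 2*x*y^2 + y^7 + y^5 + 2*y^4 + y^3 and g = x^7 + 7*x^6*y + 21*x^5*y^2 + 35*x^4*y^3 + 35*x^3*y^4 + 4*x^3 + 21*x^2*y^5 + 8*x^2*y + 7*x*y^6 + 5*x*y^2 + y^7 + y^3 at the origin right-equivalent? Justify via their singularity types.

Yes.

The Hessian of f at 0 has rank 0. Corank 2; j^3 = y*(x + y)^2 has shape L^2 M (L != M), so D-series; mu = 8 gives D_8. The Hessian of g at 0 has rank 0. Corank 2; j^3 = (x + y)*(2*x + y)^2 has shape L^2 M (L != M), so D-series; mu = 8 gives D_8. Both have type D_8, hence right-equivalent.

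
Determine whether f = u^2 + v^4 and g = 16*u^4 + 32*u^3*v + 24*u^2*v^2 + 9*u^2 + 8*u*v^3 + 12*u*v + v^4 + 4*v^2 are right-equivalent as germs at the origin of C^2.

The Hessian of f at 0 is [[2, 0], [0, 0]] with rank 1, so corank 1. A Groebner basis of the Jacobian ideal J(f) in C{u,v} is {v^3, u}; counting standard monomials gives mu = 3. Corank 1: A-series; mu = 3 gives A_3. The Hessian of g at 0 is [[18, 12], [12, 8]] with rank 1, so corank 1. A Groebner basis of the Jacobian ideal J(g) in C{u,v} is {v^3, u + 2*v/3}; counting standard monomials gives mu = 3. Corank 1: A-series; mu = 3 gives A_3. Both have type A_3, hence right-equivalent.

Yes.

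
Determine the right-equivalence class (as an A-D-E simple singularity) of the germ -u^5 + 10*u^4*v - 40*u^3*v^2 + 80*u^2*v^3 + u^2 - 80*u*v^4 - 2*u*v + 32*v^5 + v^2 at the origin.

The Hessian of f at 0 is [[2, -2], [-2, 2]] with rank 1, so corank 1. A Groebner basis of the Jacobian ideal J(f) in C{u,v} is {v^4, u - v}; counting standard monomials gives mu = 4. Corank 1: A-series; mu = 4 gives A_4.

A_4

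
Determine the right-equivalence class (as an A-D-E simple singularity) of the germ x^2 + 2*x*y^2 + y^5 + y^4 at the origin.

A4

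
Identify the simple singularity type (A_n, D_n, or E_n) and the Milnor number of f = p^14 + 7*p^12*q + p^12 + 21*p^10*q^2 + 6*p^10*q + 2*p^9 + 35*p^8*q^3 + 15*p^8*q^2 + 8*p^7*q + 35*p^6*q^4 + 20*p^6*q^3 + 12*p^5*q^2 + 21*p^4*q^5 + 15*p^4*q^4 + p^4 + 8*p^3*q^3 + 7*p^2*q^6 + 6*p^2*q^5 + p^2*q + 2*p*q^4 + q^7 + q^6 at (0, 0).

Type D_7, Milnor number mu = 7.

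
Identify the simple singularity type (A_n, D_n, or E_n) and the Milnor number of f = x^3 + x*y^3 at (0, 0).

The Hessian of f at 0 has rank 0. Corank 2; j^3 = x^3 is a perfect cube, so E-series; the 4-jet and mu = 7 give E_7.

Type E_{7}, Milnor number mu = 7.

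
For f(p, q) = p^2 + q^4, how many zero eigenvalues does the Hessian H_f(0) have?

Hessian at 0 has rank 1.

1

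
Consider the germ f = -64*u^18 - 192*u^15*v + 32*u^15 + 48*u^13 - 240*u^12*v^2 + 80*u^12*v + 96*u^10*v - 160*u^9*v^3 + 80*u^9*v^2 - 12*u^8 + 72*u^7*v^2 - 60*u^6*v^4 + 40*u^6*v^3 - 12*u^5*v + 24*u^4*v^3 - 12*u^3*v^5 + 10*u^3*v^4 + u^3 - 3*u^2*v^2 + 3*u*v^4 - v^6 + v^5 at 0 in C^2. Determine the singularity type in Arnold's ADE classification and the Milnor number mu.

Type E8, Milnor number mu = 8.

The Hessian of f at 0 has rank 0. Corank 2; j^3 = u^3 is a perfect cube, so E-series; the 5-jet and mu = 8 give E_8.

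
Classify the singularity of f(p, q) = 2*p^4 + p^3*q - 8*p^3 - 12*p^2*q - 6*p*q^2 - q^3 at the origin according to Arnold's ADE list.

The Hessian of f at 0 is [[0, 0], [0, 0]] with rank 0, so corank 2. A Groebner basis of the Jacobian ideal J(f) in C{p,q} is {768*p^2 + 768*p*q + q^4 + 8*q^3 + 192*q^2, p^3 - 12*p^2 - 12*p*q - 3*q^2, p^2*q + 24*p^2 + 24*p*q + 6*q^2, -32*p^2 + p*q^2 - 32*p*q + q^3/6 - 8*q^2}; counting standard monomials gives mu = 7. Corank 2; j^3 = -(2*p + q)^3 is a perfect cube, so E-series; the 4-jet and mu = 7 give E_7.

E7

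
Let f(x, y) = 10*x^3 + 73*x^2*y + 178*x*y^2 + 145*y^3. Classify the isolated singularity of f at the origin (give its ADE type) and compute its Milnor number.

The Hessian of f at 0 has rank 0. Corank 2; j^3 = (2*x + 5*y)*(5*x^2 + 24*x*y + 29*y^2) splits into three distinct lines over C (the quadratic factor has nonzero discriminant), so D_4.

Type D_4, Milnor number mu = 4.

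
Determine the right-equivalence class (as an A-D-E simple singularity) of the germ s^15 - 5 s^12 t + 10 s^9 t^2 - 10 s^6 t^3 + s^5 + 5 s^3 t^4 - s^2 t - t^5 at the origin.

D_{6}

The Hessian of f at 0 is [[0, 0], [0, 0]] with rank 0, so corank 2. A Groebner basis of the Jacobian ideal J(f) in C{s,t} is {s^2/5 + t^4, s^3, s*t}; counting standard monomials gives mu = 6. Corank 2; j^3 = -s^2*t has shape L^2 M (L != M), so D-series; mu = 6 gives D_6.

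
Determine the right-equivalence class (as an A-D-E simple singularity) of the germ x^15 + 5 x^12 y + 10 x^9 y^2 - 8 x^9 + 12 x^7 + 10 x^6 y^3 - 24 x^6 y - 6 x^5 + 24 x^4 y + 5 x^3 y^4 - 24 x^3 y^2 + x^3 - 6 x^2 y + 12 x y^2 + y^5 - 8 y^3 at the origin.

E_8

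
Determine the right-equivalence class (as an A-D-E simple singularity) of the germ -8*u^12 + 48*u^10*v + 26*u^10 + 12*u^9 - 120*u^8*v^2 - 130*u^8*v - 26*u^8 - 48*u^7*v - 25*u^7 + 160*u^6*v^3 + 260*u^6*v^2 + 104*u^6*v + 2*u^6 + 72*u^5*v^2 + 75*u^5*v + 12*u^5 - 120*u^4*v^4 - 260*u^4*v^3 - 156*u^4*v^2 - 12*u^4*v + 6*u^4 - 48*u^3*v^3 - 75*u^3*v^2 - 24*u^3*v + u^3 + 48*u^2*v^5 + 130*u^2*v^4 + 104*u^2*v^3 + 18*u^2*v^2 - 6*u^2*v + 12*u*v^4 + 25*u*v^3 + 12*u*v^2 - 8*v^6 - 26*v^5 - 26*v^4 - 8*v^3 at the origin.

E_7

The Hessian of f at 0 has rank 0. Corank 2; j^3 = (u - 2*v)^3 is a perfect cube, so E-series; the 4-jet and mu = 7 give E_7.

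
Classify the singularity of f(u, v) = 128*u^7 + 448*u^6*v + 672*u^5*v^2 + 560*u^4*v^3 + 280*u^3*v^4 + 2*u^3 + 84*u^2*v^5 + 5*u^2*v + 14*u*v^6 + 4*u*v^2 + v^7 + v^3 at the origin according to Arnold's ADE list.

The Hessian of f at 0 has rank 0. Corank 2; j^3 = (u + v)^2*(2*u + v) has shape L^2 M (L != M), so D-series; mu = 8 gives D_8.

D8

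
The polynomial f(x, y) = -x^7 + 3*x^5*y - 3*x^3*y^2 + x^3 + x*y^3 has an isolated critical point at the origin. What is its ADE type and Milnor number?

The Hessian of f at 0 is [[0, 0], [0, 0]] with rank 0, so corank 2. A Groebner basis of the Jacobian ideal J(f) in C{x,y} is {x^3, x*y^2, 3*x^2 + y^3}; counting standard monomials gives mu = 7. Corank 2; j^3 = x^3 is a perfect cube, so E-series; the 4-jet and mu = 7 give E_7.

Type E7, Milnor number mu = 7.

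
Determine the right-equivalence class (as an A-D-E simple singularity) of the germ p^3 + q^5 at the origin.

E_{8}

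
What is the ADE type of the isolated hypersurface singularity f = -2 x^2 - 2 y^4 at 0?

The Hessian of f at 0 has rank 1. Corank 1: A-series; mu = 3 gives A_3.

A3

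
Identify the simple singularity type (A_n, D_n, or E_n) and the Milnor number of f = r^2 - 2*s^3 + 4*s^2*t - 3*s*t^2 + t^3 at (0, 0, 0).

Type D_4, Milnor number mu = 4.

The Hessian of f at 0 has rank 1. Corank 2; j^3 = -(s - t)*(2*s^2 - 2*s*t + t^2) splits into three distinct lines over C (the quadratic factor has nonzero discriminant), so D_4.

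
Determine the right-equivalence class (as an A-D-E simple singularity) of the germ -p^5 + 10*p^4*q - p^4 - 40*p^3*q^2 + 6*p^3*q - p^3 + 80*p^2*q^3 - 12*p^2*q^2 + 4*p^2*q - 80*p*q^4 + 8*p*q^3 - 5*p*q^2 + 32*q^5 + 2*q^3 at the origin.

The Hessian of f at 0 is [[0, 0], [0, 0]] with rank 0, so corank 2. A Groebner basis of the Jacobian ideal J(f) in C{p,q} is {p*q^2 + p*q/5 - q^2/5, p*q/5 + q^3 - q^2/5, p^2 - 14*p*q/5 + 9*q^2/5}; counting standard monomials gives mu = 5. Corank 2; j^3 = -(p - 2*q)*(p - q)^2 has shape L^2 M (L != M), so D-series; mu = 5 gives D_5.

D5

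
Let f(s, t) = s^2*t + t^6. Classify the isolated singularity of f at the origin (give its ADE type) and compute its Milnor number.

Type D_{7}, Milnor number mu = 7.

The Hessian of f at 0 has rank 0. Corank 2; j^3 = s^2*t has shape L^2 M (L != M), so D-series; mu = 7 gives D_7.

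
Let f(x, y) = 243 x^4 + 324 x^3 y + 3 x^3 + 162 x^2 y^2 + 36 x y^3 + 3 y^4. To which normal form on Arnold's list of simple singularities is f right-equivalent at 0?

The Hessian of f at 0 has rank 0. Corank 2; j^3 = 3*x^3 is a perfect cube, so E-series; the 4-jet and mu = 6 give E_6.

E_6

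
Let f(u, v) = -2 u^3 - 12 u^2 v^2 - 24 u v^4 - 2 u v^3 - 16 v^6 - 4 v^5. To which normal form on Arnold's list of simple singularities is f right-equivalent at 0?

The Hessian of f at 0 is [[0, 0], [0, 0]] with rank 0, so corank 2. A Groebner basis of the Jacobian ideal J(f) in C{u,v} is {-u^2/4 + v^4 - v^3/12, u^3, u^2*v + u^2/12 + v^3/36, u^2/2 + u*v^2 + v^3/6}; counting standard monomials gives mu = 7. Corank 2; j^3 = -2*u^3 is a perfect cube, so E-series; the 4-jet and mu = 7 give E_7.

E_{7}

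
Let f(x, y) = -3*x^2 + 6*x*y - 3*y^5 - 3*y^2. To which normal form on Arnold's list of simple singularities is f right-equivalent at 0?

A_{4}

The Hessian of f at 0 has rank 1. Corank 1: A-series; mu = 4 gives A_4.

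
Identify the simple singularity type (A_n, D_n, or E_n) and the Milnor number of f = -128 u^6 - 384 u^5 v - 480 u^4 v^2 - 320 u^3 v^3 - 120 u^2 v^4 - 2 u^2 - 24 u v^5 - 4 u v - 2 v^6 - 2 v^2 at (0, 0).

The Hessian of f at 0 is [[-4, -4], [-4, -4]] with rank 1, so corank 1. A Groebner basis of the Jacobian ideal J(f) in C{u,v} is {v^5, u + v}; counting standard monomials gives mu = 5. Corank 1: A-series; mu = 5 gives A_5.

Type A_{5}, Milnor number mu = 5.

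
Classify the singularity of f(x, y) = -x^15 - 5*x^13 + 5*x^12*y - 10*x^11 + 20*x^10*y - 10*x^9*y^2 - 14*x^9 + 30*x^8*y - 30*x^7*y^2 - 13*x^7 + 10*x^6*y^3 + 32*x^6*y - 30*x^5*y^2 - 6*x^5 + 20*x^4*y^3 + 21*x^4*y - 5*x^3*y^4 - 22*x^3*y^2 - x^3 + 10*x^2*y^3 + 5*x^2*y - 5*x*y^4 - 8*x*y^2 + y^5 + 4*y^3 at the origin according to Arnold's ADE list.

The Hessian of f at 0 has rank 0. Corank 2; j^3 = -(x - 2*y)^2*(x - y) has shape L^2 M (L != M), so D-series; mu = 6 gives D_6.

D_{6}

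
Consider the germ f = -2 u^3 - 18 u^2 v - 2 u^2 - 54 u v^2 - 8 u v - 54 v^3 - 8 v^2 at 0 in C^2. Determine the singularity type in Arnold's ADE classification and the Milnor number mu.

The Hessian of f at 0 is [[-4, -8], [-8, -16]] with rank 1, so corank 1. A Groebner basis of the Jacobian ideal J(f) in C{u,v} is {v^2, u + 2*v}; counting standard monomials gives mu = 2. Corank 1: A-series; mu = 2 gives A_2.

Type A_{2}, Milnor number mu = 2.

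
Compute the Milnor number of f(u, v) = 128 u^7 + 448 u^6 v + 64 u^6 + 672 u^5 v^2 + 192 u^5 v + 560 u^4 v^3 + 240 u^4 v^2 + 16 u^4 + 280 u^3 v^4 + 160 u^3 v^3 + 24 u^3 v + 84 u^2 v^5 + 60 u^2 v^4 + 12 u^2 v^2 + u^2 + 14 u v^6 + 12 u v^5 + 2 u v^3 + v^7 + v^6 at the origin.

6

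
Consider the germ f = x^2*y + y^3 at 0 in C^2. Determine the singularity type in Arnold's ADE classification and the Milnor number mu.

Type D_4, Milnor number mu = 4.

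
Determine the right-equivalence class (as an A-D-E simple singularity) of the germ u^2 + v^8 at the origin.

A_{7}

The Hessian of f at 0 has rank 1. Corank 1: A-series; mu = 7 gives A_7.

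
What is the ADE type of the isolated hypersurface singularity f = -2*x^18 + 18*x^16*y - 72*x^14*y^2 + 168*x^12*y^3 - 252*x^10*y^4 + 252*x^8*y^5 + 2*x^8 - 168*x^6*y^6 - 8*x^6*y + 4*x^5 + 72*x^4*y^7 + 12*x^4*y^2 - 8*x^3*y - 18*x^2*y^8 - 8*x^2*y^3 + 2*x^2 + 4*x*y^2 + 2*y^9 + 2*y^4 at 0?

A_8

The Hessian of f at 0 is [[4, 0], [0, 0]] with rank 1, so corank 1. A Groebner basis of the Jacobian ideal J(f) in C{x,y} is {x*y^3 + x/2 + y^2/2, x^2 + 2*x*y^2 + y^4, x^3 + x*y/2 + y^3/2, x^2*y - x/2 - y^2/2}; counting standard monomials gives mu = 8. Corank 1: A-series; mu = 8 gives A_8.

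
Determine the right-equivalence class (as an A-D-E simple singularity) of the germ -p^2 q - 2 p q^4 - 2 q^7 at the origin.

D_8

The Hessian of f at 0 is [[0, 0], [0, 0]] with rank 0, so corank 2. A Groebner basis of the Jacobian ideal J(f) in C{p,q} is {-p^2/6 + p*q^3, p*q + q^4, p^3, p^2*q}; counting standard monomials gives mu = 8. Corank 2; j^3 = -p^2*q has shape L^2 M (L != M), so D-series; mu = 8 gives D_8.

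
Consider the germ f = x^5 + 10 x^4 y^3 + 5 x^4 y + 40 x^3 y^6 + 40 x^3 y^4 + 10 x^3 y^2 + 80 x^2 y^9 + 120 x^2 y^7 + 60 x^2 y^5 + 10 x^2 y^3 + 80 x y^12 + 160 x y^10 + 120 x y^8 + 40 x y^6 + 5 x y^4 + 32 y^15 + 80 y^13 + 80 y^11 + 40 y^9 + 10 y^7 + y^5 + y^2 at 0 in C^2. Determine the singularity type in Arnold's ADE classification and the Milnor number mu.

The Hessian of f at 0 is [[0, 0], [0, 2]] with rank 1, so corank 1. A Groebner basis of the Jacobian ideal J(f) in C{x,y} is {x^4, y}; counting standard monomials gives mu = 4. Corank 1: A-series; mu = 4 gives A_4.

Type A_4, Milnor number mu = 4.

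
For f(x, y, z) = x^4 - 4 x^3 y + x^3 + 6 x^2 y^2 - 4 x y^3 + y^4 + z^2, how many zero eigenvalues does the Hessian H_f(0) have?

2

The Hessian at 0 is [[0, 0, 0], [0, 0, 0], [0, 0, 2]] of rank 1; hence corank 2.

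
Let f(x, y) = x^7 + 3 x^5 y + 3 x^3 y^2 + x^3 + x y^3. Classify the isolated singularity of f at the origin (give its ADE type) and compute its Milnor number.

The Hessian of f at 0 has rank 0. Corank 2; j^3 = x^3 is a perfect cube, so E-series; the 4-jet and mu = 7 give E_7.

Type E_7, Milnor number mu = 7.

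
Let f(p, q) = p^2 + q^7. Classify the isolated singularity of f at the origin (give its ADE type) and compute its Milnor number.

Type A_{6}, Milnor number mu = 6.

The Hessian of f at 0 has rank 1. Corank 1: A-series; mu = 6 gives A_6.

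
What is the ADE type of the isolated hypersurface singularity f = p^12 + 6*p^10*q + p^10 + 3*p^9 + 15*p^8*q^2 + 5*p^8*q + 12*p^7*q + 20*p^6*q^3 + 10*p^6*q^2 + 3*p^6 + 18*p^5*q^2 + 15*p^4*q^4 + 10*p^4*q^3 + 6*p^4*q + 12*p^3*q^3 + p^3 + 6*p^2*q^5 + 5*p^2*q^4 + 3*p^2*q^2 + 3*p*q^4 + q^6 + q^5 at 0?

E_8

The Hessian of f at 0 has rank 0. Corank 2; j^3 = p^3 is a perfect cube, so E-series; the 5-jet and mu = 8 give E_8.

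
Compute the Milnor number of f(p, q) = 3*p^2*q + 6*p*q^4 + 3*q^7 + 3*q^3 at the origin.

4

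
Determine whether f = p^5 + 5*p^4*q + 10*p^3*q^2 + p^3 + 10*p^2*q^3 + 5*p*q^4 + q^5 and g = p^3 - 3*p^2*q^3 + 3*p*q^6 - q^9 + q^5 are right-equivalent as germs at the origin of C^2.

Yes.

The Hessian of f at 0 has rank 0. Corank 2; j^3 = p^3 is a perfect cube, so E-series; the 5-jet and mu = 8 give E_8. The Hessian of g at 0 has rank 0. Corank 2; j^3 = p^3 is a perfect cube, so E-series; the 5-jet and mu = 8 give E_8. Both have type E_8, hence right-equivalent.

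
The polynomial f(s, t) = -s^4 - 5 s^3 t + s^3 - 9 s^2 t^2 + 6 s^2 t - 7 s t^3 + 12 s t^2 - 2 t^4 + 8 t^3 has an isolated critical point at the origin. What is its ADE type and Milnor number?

Type E_{7}, Milnor number mu = 7.

The Hessian of f at 0 has rank 0. Corank 2; j^3 = (s + 2*t)^3 is a perfect cube, so E-series; the 4-jet and mu = 7 give E_7.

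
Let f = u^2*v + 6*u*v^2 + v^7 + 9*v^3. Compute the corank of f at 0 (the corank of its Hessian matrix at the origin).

Hessian at 0 has rank 0.

2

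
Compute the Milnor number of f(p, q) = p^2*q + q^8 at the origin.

9

The Hessian of f at 0 is [[0, 0], [0, 0]] with rank 0, so corank 2. A Groebner basis of the Jacobian ideal J(f) in C{p,q} is {p^2/8 + q^7, p^3, p*q}; counting standard monomials gives mu = 9. Corank 2; j^3 = p^2*q has shape L^2 M (L != M), so D-series; mu = 9 gives D_9.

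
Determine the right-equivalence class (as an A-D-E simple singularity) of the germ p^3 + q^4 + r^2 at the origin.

E_6

The Hessian of f at 0 has rank 1. Corank 2; j^3 = p^3 is a perfect cube, so E-series; the 4-jet and mu = 6 give E_6.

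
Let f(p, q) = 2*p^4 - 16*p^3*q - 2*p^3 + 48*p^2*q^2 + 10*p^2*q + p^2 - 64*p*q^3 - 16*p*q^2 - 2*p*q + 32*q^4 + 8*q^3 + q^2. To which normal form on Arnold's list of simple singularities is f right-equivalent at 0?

A3

The Hessian of f at 0 has rank 1. Corank 1: A-series; mu = 3 gives A_3.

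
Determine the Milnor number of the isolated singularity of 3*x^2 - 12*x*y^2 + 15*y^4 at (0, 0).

3

The Hessian of f at 0 has rank 1. Corank 1: A-series; mu = 3 gives A_3.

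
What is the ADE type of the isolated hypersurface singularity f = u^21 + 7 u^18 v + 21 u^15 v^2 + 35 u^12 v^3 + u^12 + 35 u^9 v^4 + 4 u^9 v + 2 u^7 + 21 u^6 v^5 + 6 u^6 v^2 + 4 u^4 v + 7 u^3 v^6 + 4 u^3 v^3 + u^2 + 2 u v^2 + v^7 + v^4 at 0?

A6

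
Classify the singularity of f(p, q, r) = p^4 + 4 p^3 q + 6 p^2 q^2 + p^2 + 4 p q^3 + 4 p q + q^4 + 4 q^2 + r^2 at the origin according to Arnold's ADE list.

A3

The Hessian of f at 0 is [[2, 4, 0], [4, 8, 0], [0, 0, 2]] with rank 2, so corank 1. A Groebner basis of the Jacobian ideal J(f) in C{p,q,r} is {q^3, p + 2*q, r}; counting standard monomials gives mu = 3. Corank 1: A-series; mu = 3 gives A_3.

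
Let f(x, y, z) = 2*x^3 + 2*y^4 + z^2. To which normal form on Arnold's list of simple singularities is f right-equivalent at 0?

E_6

The Hessian of f at 0 has rank 1. Corank 2; j^3 = 2*x^3 is a perfect cube, so E-series; the 4-jet and mu = 6 give E_6.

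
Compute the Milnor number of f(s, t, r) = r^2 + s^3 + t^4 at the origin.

6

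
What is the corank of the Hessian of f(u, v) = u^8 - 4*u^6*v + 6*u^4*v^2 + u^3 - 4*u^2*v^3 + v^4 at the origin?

2

The Hessian at 0 is [[0, 0], [0, 0]] of rank 0; hence corank 2.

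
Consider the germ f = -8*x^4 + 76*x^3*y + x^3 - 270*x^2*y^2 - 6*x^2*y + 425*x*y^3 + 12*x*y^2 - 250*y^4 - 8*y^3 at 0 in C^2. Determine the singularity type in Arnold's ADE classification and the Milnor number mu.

Type E_{7}, Milnor number mu = 7.

The Hessian of f at 0 has rank 0. Corank 2; j^3 = (x - 2*y)^3 is a perfect cube, so E-series; the 4-jet and mu = 7 give E_7.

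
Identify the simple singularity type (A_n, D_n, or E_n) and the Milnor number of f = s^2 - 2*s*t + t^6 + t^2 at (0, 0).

The Hessian of f at 0 has rank 1. Corank 1: A-series; mu = 5 gives A_5.

Type A_{5}, Milnor number mu = 5.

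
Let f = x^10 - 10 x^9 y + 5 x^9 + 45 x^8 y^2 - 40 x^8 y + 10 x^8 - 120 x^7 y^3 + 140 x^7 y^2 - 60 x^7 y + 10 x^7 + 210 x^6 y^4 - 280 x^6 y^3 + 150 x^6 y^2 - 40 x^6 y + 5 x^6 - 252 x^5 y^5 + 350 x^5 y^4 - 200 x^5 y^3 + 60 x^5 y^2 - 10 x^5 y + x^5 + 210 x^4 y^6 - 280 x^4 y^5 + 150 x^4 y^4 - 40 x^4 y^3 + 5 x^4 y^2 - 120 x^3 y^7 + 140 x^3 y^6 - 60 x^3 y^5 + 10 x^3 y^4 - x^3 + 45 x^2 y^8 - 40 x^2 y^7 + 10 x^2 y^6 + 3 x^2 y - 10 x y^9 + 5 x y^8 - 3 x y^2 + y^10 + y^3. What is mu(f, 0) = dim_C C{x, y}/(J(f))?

8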